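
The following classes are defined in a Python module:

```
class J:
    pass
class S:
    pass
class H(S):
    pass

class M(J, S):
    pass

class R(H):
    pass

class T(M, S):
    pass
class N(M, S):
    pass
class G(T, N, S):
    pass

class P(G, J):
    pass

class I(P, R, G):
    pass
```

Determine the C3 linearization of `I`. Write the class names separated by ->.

I -> P -> R -> G -> T -> N -> M -> J -> H -> S -> object

L[I] = I + merge(L[P], L[R], L[G], [P R G])
  take P:  [P G T N M J S object] + [R H S object] + [G T N M J S object] + [P R G]
  take R:  [G T N M J S object] + [R H S object] + [G T N M J S object] + [R G]
  take G:  [G T N M J S object] + [H S object] + [G T N M J S object] + [G]
  take T:  [T N M J S object] + [H S object] + [T N M J S object]
  take N:  [N M J S object] + [H S object] + [N M J S object]
  take M:  [M J S object] + [H S object] + [M J S object]
  take J:  [J S object] + [H S object] + [J S object]
  take H:  [S object] + [H S object] + [S object]
  take S:  [S object] + [S object] + [S object]
  take object:  [object] + [object] + [object]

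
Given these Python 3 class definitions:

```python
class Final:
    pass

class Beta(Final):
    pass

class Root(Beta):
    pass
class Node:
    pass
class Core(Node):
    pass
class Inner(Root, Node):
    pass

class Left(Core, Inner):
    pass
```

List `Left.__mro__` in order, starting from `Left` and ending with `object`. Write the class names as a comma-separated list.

L[Left] = Left + merge(L[Core], L[Inner], [Core Inner])
  take Core:  [Core Node object] + [Inner Root Beta Final Node object] + [Core Inner]
  take Inner:  [Node object] + [Inner Root Beta Final Node object] + [Inner]
  take Root:  [Node object] + [Root Beta Final Node object]
  take Beta:  [Node object] + [Beta Final Node object]
  take Final:  [Node object] + [Final Node object]
  take Node:  [Node object] + [Node object]
  take object:  [object] + [object]

Left, Core, Inner, Root, Beta, Final, Node, object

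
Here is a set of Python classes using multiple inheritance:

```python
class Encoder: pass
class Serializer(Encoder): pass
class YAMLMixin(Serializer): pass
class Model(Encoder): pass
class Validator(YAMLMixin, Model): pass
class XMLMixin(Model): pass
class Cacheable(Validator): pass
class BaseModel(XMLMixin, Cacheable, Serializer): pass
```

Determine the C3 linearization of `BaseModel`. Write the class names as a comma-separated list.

BaseModel, XMLMixin, Cacheable, Validator, YAMLMixin, Serializer, Model, Encoder, object

L[BaseModel] = BaseModel + merge(L[XMLMixin], L[Cacheable], L[Serializer], [XMLMixin Cacheable Serializer])
  take XMLMixin:  [XMLMixin Model Encoder object] + [Cacheable Validator YAMLMixin Serializer Model Encoder object] + [Serializer Encoder object] + [XMLMixin Cacheable Serializer]
  take Cacheable:  [Model Encoder object] + [Cacheable Validator YAMLMixin Serializer Model Encoder object] + [Serializer Encoder object] + [Cacheable Serializer]
  take Validator:  [Model Encoder object] + [Validator YAMLMixin Serializer Model Encoder object] + [Serializer Encoder object] + [Serializer]
  take YAMLMixin:  [Model Encoder object] + [YAMLMixin Serializer Model Encoder object] + [Serializer Encoder object] + [Serializer]
  take Serializer:  [Model Encoder object] + [Serializer Model Encoder object] + [Serializer Encoder object] + [Serializer]
  take Model:  [Model Encoder object] + [Model Encoder object] + [Encoder object]
  take Encoder:  [Encoder object] + [Encoder object] + [Encoder object]
  take object:  [object] + [object] + [object]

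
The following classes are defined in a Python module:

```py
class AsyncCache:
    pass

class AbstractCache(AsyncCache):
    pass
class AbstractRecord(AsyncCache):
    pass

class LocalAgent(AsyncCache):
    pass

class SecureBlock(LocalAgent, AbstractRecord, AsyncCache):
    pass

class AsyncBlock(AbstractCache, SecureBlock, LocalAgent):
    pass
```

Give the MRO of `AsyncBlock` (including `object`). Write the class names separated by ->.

L[AsyncBlock] = AsyncBlock + merge(L[AbstractCache], L[SecureBlock], L[LocalAgent], [AbstractCache SecureBlock LocalAgent])
  take AbstractCache:  [AbstractCache AsyncCache object] + [SecureBlock LocalAgent AbstractRecord AsyncCache object] + [LocalAgent AsyncCache object] + [AbstractCache SecureBlock LocalAgent]
  take SecureBlock:  [AsyncCache object] + [SecureBlock LocalAgent AbstractRecord AsyncCache object] + [LocalAgent AsyncCache object] + [SecureBlock LocalAgent]
  take LocalAgent:  [AsyncCache object] + [LocalAgent AbstractRecord AsyncCache object] + [LocalAgent AsyncCache object] + [LocalAgent]
  take AbstractRecord:  [AsyncCache object] + [AbstractRecord AsyncCache object] + [AsyncCache object]
  take AsyncCache:  [AsyncCache object] + [AsyncCache object] + [AsyncCache object]
  take object:  [object] + [object] + [object]

AsyncBlock -> AbstractCache -> SecureBlock -> LocalAgent -> AbstractRecord -> AsyncCache -> object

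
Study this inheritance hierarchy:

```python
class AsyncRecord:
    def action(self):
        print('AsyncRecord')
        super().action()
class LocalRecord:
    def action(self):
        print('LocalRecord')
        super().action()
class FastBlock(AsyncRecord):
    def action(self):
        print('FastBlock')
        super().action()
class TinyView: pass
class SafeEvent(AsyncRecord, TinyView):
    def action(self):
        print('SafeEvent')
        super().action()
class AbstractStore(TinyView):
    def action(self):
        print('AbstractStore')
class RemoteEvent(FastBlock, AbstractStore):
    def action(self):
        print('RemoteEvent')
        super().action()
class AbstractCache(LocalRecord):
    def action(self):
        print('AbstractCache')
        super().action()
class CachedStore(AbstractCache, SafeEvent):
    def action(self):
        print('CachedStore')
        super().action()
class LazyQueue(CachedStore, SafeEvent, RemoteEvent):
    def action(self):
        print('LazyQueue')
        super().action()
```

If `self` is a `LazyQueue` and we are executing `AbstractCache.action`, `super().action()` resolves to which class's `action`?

LocalRecord

L[LazyQueue] = LazyQueue + merge(L[CachedStore], L[SafeEvent], L[RemoteEvent], [CachedStore SafeEvent RemoteEvent])
  take CachedStore:  [CachedStore AbstractCache LocalRecord SafeEvent AsyncRecord TinyView object] + [SafeEvent AsyncRecord TinyView object] + [RemoteEvent FastBlock AsyncRecord AbstractStore TinyView object] + [CachedStore SafeEvent RemoteEvent]
  take AbstractCache:  [AbstractCache LocalRecord SafeEvent AsyncRecord TinyView object] + [SafeEvent AsyncRecord TinyView object] + [RemoteEvent FastBlock AsyncRecord AbstractStore TinyView object] + [SafeEvent RemoteEvent]
  take LocalRecord:  [LocalRecord SafeEvent AsyncRecord TinyView object] + [SafeEvent AsyncRecord TinyView object] + [RemoteEvent FastBlock AsyncRecord AbstractStore TinyView object] + [SafeEvent RemoteEvent]
  take SafeEvent:  [SafeEvent AsyncRecord TinyView object] + [SafeEvent AsyncRecord TinyView object] + [RemoteEvent FastBlock AsyncRecord AbstractStore TinyView object] + [SafeEvent RemoteEvent]
  take RemoteEvent:  [AsyncRecord TinyView object] + [AsyncRecord TinyView object] + [RemoteEvent FastBlock AsyncRecord AbstractStore TinyView object] + [RemoteEvent]
  take FastBlock:  [AsyncRecord TinyView object] + [AsyncRecord TinyView object] + [FastBlock AsyncRecord AbstractStore TinyView object]
  take AsyncRecord:  [AsyncRecord TinyView object] + [AsyncRecord TinyView object] + [AsyncRecord AbstractStore TinyView object]
  take AbstractStore:  [TinyView object] + [TinyView object] + [AbstractStore TinyView object]
  take TinyView:  [TinyView object] + [TinyView object] + [TinyView object]
  take object:  [object] + [object] + [object]
MRO: LazyQueue CachedStore AbstractCache LocalRecord SafeEvent RemoteEvent FastBlock AsyncRecord AbstractStore TinyView object
super() in AbstractCache.action on a LazyQueue instance goes to the class after AbstractCache in LazyQueue's MRO: LocalRecord.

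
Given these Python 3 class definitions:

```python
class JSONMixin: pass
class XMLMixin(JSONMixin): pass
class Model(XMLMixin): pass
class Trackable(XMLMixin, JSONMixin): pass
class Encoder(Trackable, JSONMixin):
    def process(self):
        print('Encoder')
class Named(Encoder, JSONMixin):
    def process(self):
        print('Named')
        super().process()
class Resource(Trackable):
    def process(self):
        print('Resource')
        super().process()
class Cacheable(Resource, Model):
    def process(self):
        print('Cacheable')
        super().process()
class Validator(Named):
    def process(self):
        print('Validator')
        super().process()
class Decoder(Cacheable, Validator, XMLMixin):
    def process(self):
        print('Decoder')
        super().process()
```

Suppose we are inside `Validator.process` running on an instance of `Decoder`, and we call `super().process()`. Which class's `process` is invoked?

L[Decoder] = Decoder + merge(L[Cacheable], L[Validator], L[XMLMixin], [Cacheable Validator XMLMixin])
  take Cacheable:  [Cacheable Resource Trackable Model XMLMixin JSONMixin object] + [Validator Named Encoder Trackable XMLMixin JSONMixin object] + [XMLMixin JSONMixin object] + [Cacheable Validator XMLMixin]
  take Resource:  [Resource Trackable Model XMLMixin JSONMixin object] + [Validator Named Encoder Trackable XMLMixin JSONMixin object] + [XMLMixin JSONMixin object] + [Validator XMLMixin]
  take Validator:  [Trackable Model XMLMixin JSONMixin object] + [Validator Named Encoder Trackable XMLMixin JSONMixin object] + [XMLMixin JSONMixin object] + [Validator XMLMixin]
  take Named:  [Trackable Model XMLMixin JSONMixin object] + [Named Encoder Trackable XMLMixin JSONMixin object] + [XMLMixin JSONMixin object] + [XMLMixin]
  take Encoder:  [Trackable Model XMLMixin JSONMixin object] + [Encoder Trackable XMLMixin JSONMixin object] + [XMLMixin JSONMixin object] + [XMLMixin]
  take Trackable:  [Trackable Model XMLMixin JSONMixin object] + [Trackable XMLMixin JSONMixin object] + [XMLMixin JSONMixin object] + [XMLMixin]
  take Model:  [Model XMLMixin JSONMixin object] + [XMLMixin JSONMixin object] + [XMLMixin JSONMixin object] + [XMLMixin]
  take XMLMixin:  [XMLMixin JSONMixin object] + [XMLMixin JSONMixin object] + [XMLMixin JSONMixin object] + [XMLMixin]
  take JSONMixin:  [JSONMixin object] + [JSONMixin object] + [JSONMixin object]
  take object:  [object] + [object] + [object]
MRO: Decoder Cacheable Resource Validator Named Encoder Trackable Model XMLMixin JSONMixin object
super() in Validator.process on a Decoder instance goes to the class after Validator in Decoder's MRO: Named.

Named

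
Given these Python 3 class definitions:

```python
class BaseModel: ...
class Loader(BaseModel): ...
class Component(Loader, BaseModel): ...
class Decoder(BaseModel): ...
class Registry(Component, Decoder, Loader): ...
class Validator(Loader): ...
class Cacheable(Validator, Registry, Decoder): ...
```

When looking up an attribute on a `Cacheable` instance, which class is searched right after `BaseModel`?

object

L[Cacheable] = Cacheable + merge(L[Validator], L[Registry], L[Decoder], [Validator Registry Decoder])
  take Validator:  [Validator Loader BaseModel object] + [Registry Component Decoder Loader BaseModel object] + [Decoder BaseModel object] + [Validator Registry Decoder]
  take Registry:  [Loader BaseModel object] + [Registry Component Decoder Loader BaseModel object] + [Decoder BaseModel object] + [Registry Decoder]
  take Component:  [Loader BaseModel object] + [Component Decoder Loader BaseModel object] + [Decoder BaseModel object] + [Decoder]
  take Decoder:  [Loader BaseModel object] + [Decoder Loader BaseModel object] + [Decoder BaseModel object] + [Decoder]
  take Loader:  [Loader BaseModel object] + [Loader BaseModel object] + [BaseModel object]
  take BaseModel:  [BaseModel object] + [BaseModel object] + [BaseModel object]
  take object:  [object] + [object] + [object]
MRO: Cacheable Validator Registry Component Decoder Loader BaseModel object
BaseModel is at position 6; next is object.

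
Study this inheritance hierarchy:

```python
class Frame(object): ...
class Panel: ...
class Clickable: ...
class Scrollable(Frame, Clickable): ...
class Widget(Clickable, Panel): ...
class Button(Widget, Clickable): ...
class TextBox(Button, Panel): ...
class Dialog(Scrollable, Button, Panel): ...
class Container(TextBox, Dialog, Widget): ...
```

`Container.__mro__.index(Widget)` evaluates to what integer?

L[Container] = Container + merge(L[TextBox], L[Dialog], L[Widget], [TextBox Dialog Widget])
  take TextBox:  [TextBox Button Widget Clickable Panel object] + [Dialog Scrollable Frame Button Widget Clickable Panel object] + [Widget Clickable Panel object] + [TextBox Dialog Widget]
  take Dialog:  [Button Widget Clickable Panel object] + [Dialog Scrollable Frame Button Widget Clickable Panel object] + [Widget Clickable Panel object] + [Dialog Widget]
  take Scrollable:  [Button Widget Clickable Panel object] + [Scrollable Frame Button Widget Clickable Panel object] + [Widget Clickable Panel object] + [Widget]
  take Frame:  [Button Widget Clickable Panel object] + [Frame Button Widget Clickable Panel object] + [Widget Clickable Panel object] + [Widget]
  take Button:  [Button Widget Clickable Panel object] + [Button Widget Clickable Panel object] + [Widget Clickable Panel object] + [Widget]
  take Widget:  [Widget Clickable Panel object] + [Widget Clickable Panel object] + [Widget Clickable Panel object] + [Widget]
  take Clickable:  [Clickable Panel object] + [Clickable Panel object] + [Clickable Panel object]
  take Panel:  [Panel object] + [Panel object] + [Panel object]
  take object:  [object] + [object] + [object]
MRO: Container TextBox Dialog Scrollable Frame Button Widget Clickable Panel object
Widget sits at index 6.

6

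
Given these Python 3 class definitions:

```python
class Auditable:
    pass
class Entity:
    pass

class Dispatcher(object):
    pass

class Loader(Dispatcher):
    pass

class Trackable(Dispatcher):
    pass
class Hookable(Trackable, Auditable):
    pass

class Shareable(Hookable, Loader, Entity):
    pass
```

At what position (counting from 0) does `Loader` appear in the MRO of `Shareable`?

3

L[Shareable] = Shareable + merge(L[Hookable], L[Loader], L[Entity], [Hookable Loader Entity])
  take Hookable:  [Hookable Trackable Dispatcher Auditable object] + [Loader Dispatcher object] + [Entity object] + [Hookable Loader Entity]
  take Trackable:  [Trackable Dispatcher Auditable object] + [Loader Dispatcher object] + [Entity object] + [Loader Entity]
  take Loader:  [Dispatcher Auditable object] + [Loader Dispatcher object] + [Entity object] + [Loader Entity]
  take Dispatcher:  [Dispatcher Auditable object] + [Dispatcher object] + [Entity object] + [Entity]
  take Auditable:  [Auditable object] + [object] + [Entity object] + [Entity]
  take Entity:  [object] + [object] + [Entity object] + [Entity]
  take object:  [object] + [object] + [object]
MRO: Shareable Hookable Trackable Loader Dispatcher Auditable Entity object
Loader sits at index 3.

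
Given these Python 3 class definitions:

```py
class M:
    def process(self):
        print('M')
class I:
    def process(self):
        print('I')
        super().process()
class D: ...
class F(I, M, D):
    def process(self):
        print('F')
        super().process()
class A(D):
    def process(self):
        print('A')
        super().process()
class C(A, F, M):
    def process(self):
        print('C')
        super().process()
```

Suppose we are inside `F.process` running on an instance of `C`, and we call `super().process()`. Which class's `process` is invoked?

L[C] = C + merge(L[A], L[F], L[M], [A F M])
  take A:  [A D object] + [F I M D object] + [M object] + [A F M]
  take F:  [D object] + [F I M D object] + [M object] + [F M]
  take I:  [D object] + [I M D object] + [M object] + [M]
  take M:  [D object] + [M D object] + [M object] + [M]
  take D:  [D object] + [D object] + [object]
  take object:  [object] + [object] + [object]
MRO: C A F I M D object
super() in F.process on a C instance goes to the class after F in C's MRO: I.

I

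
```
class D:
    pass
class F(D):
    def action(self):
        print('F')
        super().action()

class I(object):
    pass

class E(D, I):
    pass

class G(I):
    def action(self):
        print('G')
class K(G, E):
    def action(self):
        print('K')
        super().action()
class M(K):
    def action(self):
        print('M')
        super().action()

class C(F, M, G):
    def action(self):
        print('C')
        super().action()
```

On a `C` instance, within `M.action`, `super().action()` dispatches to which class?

L[C] = C + merge(L[F], L[M], L[G], [F M G])
  take F:  [F D object] + [M K G E D I object] + [G I object] + [F M G]
  take M:  [D object] + [M K G E D I object] + [G I object] + [M G]
  take K:  [D object] + [K G E D I object] + [G I object] + [G]
  take G:  [D object] + [G E D I object] + [G I object] + [G]
  take E:  [D object] + [E D I object] + [I object]
  take D:  [D object] + [D I object] + [I object]
  take I:  [object] + [I object] + [I object]
  take object:  [object] + [object] + [object]
MRO: C F M K G E D I object
super() in M.action on a C instance goes to the class after M in C's MRO: K.

K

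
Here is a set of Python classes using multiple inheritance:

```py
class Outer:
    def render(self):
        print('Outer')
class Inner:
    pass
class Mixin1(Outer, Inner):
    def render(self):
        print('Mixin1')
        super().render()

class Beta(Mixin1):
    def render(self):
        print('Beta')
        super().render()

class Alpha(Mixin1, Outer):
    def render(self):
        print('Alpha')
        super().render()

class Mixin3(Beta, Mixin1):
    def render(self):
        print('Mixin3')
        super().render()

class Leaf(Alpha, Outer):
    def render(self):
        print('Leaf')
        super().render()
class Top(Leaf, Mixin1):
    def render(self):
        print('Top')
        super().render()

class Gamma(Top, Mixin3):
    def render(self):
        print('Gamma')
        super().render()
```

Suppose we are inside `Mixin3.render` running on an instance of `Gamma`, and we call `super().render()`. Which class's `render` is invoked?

Beta

L[Gamma] = Gamma + merge(L[Top], L[Mixin3], [Top Mixin3])
  take Top:  [Top Leaf Alpha Mixin1 Outer Inner object] + [Mixin3 Beta Mixin1 Outer Inner object] + [Top Mixin3]
  take Leaf:  [Leaf Alpha Mixin1 Outer Inner object] + [Mixin3 Beta Mixin1 Outer Inner object] + [Mixin3]
  take Alpha:  [Alpha Mixin1 Outer Inner object] + [Mixin3 Beta Mixin1 Outer Inner object] + [Mixin3]
  take Mixin3:  [Mixin1 Outer Inner object] + [Mixin3 Beta Mixin1 Outer Inner object] + [Mixin3]
  take Beta:  [Mixin1 Outer Inner object] + [Beta Mixin1 Outer Inner object]
  take Mixin1:  [Mixin1 Outer Inner object] + [Mixin1 Outer Inner object]
  take Outer:  [Outer Inner object] + [Outer Inner object]
  take Inner:  [Inner object] + [Inner object]
  take object:  [object] + [object]
MRO: Gamma Top Leaf Alpha Mixin3 Beta Mixin1 Outer Inner object
super() in Mixin3.render on a Gamma instance goes to the class after Mixin3 in Gamma's MRO: Beta.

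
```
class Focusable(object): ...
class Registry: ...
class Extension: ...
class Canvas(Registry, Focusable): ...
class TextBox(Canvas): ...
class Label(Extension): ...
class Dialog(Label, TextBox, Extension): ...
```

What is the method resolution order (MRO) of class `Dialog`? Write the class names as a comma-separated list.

L[Dialog] = Dialog + merge(L[Label], L[TextBox], L[Extension], [Label TextBox Extension])
  take Label:  [Label Extension object] + [TextBox Canvas Registry Focusable object] + [Extension object] + [Label TextBox Extension]
  take TextBox:  [Extension object] + [TextBox Canvas Registry Focusable object] + [Extension object] + [TextBox Extension]
  take Extension:  [Extension object] + [Canvas Registry Focusable object] + [Extension object] + [Extension]
  take Canvas:  [object] + [Canvas Registry Focusable object] + [object]
  take Registry:  [object] + [Registry Focusable object] + [object]
  take Focusable:  [object] + [Focusable object] + [object]
  take object:  [object] + [object] + [object]

Dialog, Label, TextBox, Extension, Canvas, Registry, Focusable, object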